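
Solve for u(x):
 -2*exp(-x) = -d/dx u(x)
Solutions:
 u(x) = C1 - 2*exp(-x)


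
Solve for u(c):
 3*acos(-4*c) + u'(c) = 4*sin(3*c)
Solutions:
 u(c) = C1 - 3*c*acos(-4*c) - 3*sqrt(1 - 16*c^2)/4 - 4*cos(3*c)/3


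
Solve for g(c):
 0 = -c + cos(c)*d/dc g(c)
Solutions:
 g(c) = C1 + Integral(c/cos(c), c)


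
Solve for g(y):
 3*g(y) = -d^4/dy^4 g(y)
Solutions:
 g(y) = (C1*sin(sqrt(2)*3^(1/4)*y/2) + C2*cos(sqrt(2)*3^(1/4)*y/2))*exp(-sqrt(2)*3^(1/4)*y/2) + (C3*sin(sqrt(2)*3^(1/4)*y/2) + C4*cos(sqrt(2)*3^(1/4)*y/2))*exp(sqrt(2)*3^(1/4)*y/2)


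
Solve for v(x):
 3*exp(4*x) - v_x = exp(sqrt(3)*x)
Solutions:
 v(x) = C1 + 3*exp(4*x)/4 - sqrt(3)*exp(sqrt(3)*x)/3


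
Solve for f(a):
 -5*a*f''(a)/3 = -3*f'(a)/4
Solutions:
 f(a) = C1 + C2*a^(29/20)


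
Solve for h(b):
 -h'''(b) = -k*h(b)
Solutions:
 h(b) = C1*exp(b*k^(1/3)) + C2*exp(b*k^(1/3)*(-1 + sqrt(3)*I)/2) + C3*exp(-b*k^(1/3)*(1 + sqrt(3)*I)/2)


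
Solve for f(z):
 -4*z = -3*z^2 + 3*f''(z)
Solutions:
 f(z) = C1 + C2*z + z^4/12 - 2*z^3/9


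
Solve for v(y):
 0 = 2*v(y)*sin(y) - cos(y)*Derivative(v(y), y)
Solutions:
 v(y) = C1/cos(y)^2


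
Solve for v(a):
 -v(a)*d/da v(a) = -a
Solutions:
 v(a) = -sqrt(C1 + a^2)
 v(a) = sqrt(C1 + a^2)


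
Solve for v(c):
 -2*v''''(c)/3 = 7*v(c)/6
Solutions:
 v(c) = (C1*sin(7^(1/4)*c/2) + C2*cos(7^(1/4)*c/2))*exp(-7^(1/4)*c/2) + (C3*sin(7^(1/4)*c/2) + C4*cos(7^(1/4)*c/2))*exp(7^(1/4)*c/2)


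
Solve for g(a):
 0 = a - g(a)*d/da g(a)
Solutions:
 g(a) = -sqrt(C1 + a^2)
 g(a) = sqrt(C1 + a^2)


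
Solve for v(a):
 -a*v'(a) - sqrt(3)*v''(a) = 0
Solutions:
 v(a) = C1 + C2*erf(sqrt(2)*3^(3/4)*a/6)


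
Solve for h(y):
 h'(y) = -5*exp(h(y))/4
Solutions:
 h(y) = log(1/(C1 + 5*y)) + 2*log(2)


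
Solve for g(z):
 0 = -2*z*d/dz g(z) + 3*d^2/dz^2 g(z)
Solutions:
 g(z) = C1 + C2*erfi(sqrt(3)*z/3)


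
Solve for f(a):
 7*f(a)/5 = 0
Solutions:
 f(a) = 0


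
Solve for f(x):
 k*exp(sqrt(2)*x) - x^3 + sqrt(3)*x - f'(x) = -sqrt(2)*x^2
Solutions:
 f(x) = C1 + sqrt(2)*k*exp(sqrt(2)*x)/2 - x^4/4 + sqrt(2)*x^3/3 + sqrt(3)*x^2/2


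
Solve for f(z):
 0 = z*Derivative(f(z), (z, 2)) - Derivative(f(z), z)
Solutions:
 f(z) = C1 + C2*z^2


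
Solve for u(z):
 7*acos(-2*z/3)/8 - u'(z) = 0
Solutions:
 u(z) = C1 + 7*z*acos(-2*z/3)/8 + 7*sqrt(9 - 4*z^2)/16


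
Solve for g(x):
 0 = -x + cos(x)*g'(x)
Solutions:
 g(x) = C1 + Integral(x/cos(x), x)


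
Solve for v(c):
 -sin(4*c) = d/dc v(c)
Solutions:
 v(c) = C1 + cos(4*c)/4


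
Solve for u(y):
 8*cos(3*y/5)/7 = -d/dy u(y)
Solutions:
 u(y) = C1 - 40*sin(3*y/5)/21


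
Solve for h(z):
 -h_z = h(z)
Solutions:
 h(z) = C1*exp(-z)


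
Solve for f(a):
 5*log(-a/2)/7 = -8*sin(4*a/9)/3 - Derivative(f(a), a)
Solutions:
 f(a) = C1 - 5*a*log(-a)/7 + 5*a*log(2)/7 + 5*a/7 + 6*cos(4*a/9)


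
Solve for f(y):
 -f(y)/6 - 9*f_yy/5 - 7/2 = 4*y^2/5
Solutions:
 f(y) = C1*sin(sqrt(30)*y/18) + C2*cos(sqrt(30)*y/18) - 24*y^2/5 + 2067/25


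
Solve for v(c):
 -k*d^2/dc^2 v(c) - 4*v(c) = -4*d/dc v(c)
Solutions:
 v(c) = C1*exp(2*c*(1 - sqrt(1 - k))/k) + C2*exp(2*c*(sqrt(1 - k) + 1)/k)


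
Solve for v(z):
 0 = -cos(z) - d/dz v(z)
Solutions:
 v(z) = C1 - sin(z)


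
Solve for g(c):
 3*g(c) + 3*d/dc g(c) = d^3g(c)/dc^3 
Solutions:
 g(c) = C1*exp(-2^(1/3)*c*(2/(sqrt(5) + 3)^(1/3) + 2^(1/3)*(sqrt(5) + 3)^(1/3))/4)*sin(2^(1/3)*sqrt(3)*c*(-2^(1/3)*(sqrt(5) + 3)^(1/3) + 2/(sqrt(5) + 3)^(1/3))/4) + C2*exp(-2^(1/3)*c*(2/(sqrt(5) + 3)^(1/3) + 2^(1/3)*(sqrt(5) + 3)^(1/3))/4)*cos(2^(1/3)*sqrt(3)*c*(-2^(1/3)*(sqrt(5) + 3)^(1/3) + 2/(sqrt(5) + 3)^(1/3))/4) + C3*exp(2^(1/3)*c*((sqrt(5) + 3)^(-1/3) + 2^(1/3)*(sqrt(5) + 3)^(1/3)/2))


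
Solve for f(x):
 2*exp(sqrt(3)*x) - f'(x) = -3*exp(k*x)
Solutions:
 f(x) = C1 + 2*sqrt(3)*exp(sqrt(3)*x)/3 + 3*exp(k*x)/k


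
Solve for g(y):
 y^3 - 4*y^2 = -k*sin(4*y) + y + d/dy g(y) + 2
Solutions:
 g(y) = C1 - k*cos(4*y)/4 + y^4/4 - 4*y^3/3 - y^2/2 - 2*y


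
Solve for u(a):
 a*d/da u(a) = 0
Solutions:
 u(a) = C1


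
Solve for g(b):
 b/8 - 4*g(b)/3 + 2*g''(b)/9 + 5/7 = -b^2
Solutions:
 g(b) = C1*exp(-sqrt(6)*b) + C2*exp(sqrt(6)*b) + 3*b^2/4 + 3*b/32 + 11/14


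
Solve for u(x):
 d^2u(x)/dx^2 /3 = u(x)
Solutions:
 u(x) = C1*exp(-sqrt(3)*x) + C2*exp(sqrt(3)*x)


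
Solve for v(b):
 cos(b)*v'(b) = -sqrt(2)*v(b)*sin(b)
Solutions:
 v(b) = C1*cos(b)^(sqrt(2))


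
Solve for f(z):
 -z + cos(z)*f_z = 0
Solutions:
 f(z) = C1 + Integral(z/cos(z), z)


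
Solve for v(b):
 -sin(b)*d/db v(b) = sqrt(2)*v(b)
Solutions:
 v(b) = C1*(cos(b) + 1)^(sqrt(2)/2)/(cos(b) - 1)^(sqrt(2)/2)


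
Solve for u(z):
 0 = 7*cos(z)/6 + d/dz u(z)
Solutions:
 u(z) = C1 - 7*sin(z)/6


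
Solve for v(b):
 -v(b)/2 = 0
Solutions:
 v(b) = 0


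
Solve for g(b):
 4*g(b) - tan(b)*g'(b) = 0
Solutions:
 g(b) = C1*sin(b)^4


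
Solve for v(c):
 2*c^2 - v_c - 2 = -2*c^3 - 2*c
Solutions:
 v(c) = C1 + c^4/2 + 2*c^3/3 + c^2 - 2*c


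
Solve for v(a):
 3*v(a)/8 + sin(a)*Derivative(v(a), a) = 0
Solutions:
 v(a) = C1*(cos(a) + 1)^(3/16)/(cos(a) - 1)^(3/16)


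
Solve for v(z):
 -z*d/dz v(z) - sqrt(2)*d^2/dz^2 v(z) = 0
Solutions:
 v(z) = C1 + C2*erf(2^(1/4)*z/2)


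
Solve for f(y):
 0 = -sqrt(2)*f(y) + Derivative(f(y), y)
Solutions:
 f(y) = C1*exp(sqrt(2)*y)


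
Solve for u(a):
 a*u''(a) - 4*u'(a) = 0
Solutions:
 u(a) = C1 + C2*a^5


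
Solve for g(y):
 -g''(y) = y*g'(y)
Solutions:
 g(y) = C1 + C2*erf(sqrt(2)*y/2)


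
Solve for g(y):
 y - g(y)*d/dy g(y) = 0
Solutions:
 g(y) = -sqrt(C1 + y^2)
 g(y) = sqrt(C1 + y^2)


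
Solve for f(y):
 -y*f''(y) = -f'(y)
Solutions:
 f(y) = C1 + C2*y^2


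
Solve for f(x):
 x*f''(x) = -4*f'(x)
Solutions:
 f(x) = C1 + C2/x^3


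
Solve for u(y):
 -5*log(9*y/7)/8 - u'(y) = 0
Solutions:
 u(y) = C1 - 5*y*log(y)/8 - 5*y*log(3)/4 + 5*y/8 + 5*y*log(7)/8


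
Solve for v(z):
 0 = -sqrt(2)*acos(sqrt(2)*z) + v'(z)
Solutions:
 v(z) = C1 + sqrt(2)*(z*acos(sqrt(2)*z) - sqrt(2)*sqrt(1 - 2*z^2)/2)


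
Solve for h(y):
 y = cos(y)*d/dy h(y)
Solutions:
 h(y) = C1 + Integral(y/cos(y), y)


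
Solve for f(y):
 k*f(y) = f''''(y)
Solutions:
 f(y) = C1*exp(-k^(1/4)*y) + C2*exp(k^(1/4)*y) + C3*exp(-I*k^(1/4)*y) + C4*exp(I*k^(1/4)*y)


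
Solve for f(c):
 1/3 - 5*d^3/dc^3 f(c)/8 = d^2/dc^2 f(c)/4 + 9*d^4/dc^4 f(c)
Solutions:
 f(c) = C1 + C2*c + 2*c^2/3 + (C3*sin(sqrt(551)*c/144) + C4*cos(sqrt(551)*c/144))*exp(-5*c/144)


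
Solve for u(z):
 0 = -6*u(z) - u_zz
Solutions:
 u(z) = C1*sin(sqrt(6)*z) + C2*cos(sqrt(6)*z)


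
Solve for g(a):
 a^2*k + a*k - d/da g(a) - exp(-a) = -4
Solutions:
 g(a) = C1 + a^3*k/3 + a^2*k/2 + 4*a + exp(-a)


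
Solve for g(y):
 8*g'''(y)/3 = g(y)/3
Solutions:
 g(y) = C3*exp(y/2) + (C1*sin(sqrt(3)*y/4) + C2*cos(sqrt(3)*y/4))*exp(-y/4)


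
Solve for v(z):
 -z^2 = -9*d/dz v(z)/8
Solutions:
 v(z) = C1 + 8*z^3/27


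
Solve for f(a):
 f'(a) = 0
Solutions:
 f(a) = C1


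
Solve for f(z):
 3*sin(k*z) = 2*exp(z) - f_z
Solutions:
 f(z) = C1 + 2*exp(z) + 3*cos(k*z)/k


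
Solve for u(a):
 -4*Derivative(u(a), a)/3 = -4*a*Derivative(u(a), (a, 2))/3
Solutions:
 u(a) = C1 + C2*a^2


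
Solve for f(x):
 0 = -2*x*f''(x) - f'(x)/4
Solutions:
 f(x) = C1 + C2*x^(7/8)


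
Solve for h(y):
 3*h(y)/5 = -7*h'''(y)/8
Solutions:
 h(y) = C3*exp(-2*3^(1/3)*35^(2/3)*y/35) + (C1*sin(3^(5/6)*35^(2/3)*y/35) + C2*cos(3^(5/6)*35^(2/3)*y/35))*exp(3^(1/3)*35^(2/3)*y/35)


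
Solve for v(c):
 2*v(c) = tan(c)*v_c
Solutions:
 v(c) = C1*sin(c)^2


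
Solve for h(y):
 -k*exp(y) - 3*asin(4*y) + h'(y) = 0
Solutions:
 h(y) = C1 + k*exp(y) + 3*y*asin(4*y) + 3*sqrt(1 - 16*y^2)/4


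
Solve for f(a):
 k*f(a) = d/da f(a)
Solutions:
 f(a) = C1*exp(a*k)


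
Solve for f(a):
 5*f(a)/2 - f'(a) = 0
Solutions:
 f(a) = C1*exp(5*a/2)


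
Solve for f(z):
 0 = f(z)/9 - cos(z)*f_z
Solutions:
 f(z) = C1*(sin(z) + 1)^(1/18)/(sin(z) - 1)^(1/18)


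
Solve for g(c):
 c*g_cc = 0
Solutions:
 g(c) = C1 + C2*c


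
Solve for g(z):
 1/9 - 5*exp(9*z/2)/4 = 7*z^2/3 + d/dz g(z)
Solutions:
 g(z) = C1 - 7*z^3/9 + z/9 - 5*exp(9*z/2)/18


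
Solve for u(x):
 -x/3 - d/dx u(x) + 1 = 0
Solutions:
 u(x) = C1 - x^2/6 + x


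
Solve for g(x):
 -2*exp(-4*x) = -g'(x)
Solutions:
 g(x) = C1 - exp(-4*x)/2


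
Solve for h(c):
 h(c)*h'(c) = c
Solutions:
 h(c) = -sqrt(C1 + c^2)
 h(c) = sqrt(C1 + c^2)


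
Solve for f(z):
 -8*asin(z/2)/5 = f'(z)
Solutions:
 f(z) = C1 - 8*z*asin(z/2)/5 - 8*sqrt(4 - z^2)/5


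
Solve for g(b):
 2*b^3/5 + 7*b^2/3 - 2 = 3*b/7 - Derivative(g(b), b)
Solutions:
 g(b) = C1 - b^4/10 - 7*b^3/9 + 3*b^2/14 + 2*b


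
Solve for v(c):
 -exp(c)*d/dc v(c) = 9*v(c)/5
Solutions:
 v(c) = C1*exp(9*exp(-c)/5)


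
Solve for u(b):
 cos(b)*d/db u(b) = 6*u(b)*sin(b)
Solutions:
 u(b) = C1/cos(b)^6


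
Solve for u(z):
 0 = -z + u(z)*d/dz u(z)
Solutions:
 u(z) = -sqrt(C1 + z^2)
 u(z) = sqrt(C1 + z^2)


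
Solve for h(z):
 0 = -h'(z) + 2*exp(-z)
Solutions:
 h(z) = C1 - 2*exp(-z)


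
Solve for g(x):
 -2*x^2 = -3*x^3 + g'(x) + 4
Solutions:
 g(x) = C1 + 3*x^4/4 - 2*x^3/3 - 4*x


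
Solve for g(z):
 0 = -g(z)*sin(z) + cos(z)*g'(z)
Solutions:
 g(z) = C1/cos(z)


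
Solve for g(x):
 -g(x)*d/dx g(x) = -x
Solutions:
 g(x) = -sqrt(C1 + x^2)
 g(x) = sqrt(C1 + x^2)


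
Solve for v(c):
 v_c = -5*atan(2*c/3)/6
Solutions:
 v(c) = C1 - 5*c*atan(2*c/3)/6 + 5*log(4*c^2 + 9)/8


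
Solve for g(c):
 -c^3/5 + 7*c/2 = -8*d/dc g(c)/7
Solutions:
 g(c) = C1 + 7*c^4/160 - 49*c^2/32


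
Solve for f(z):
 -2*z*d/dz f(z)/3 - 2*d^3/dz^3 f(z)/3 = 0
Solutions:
 f(z) = C1 + Integral(C2*airyai(-z) + C3*airybi(-z), z)


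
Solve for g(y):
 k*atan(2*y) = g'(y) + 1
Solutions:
 g(y) = C1 + k*(y*atan(2*y) - log(4*y^2 + 1)/4) - y


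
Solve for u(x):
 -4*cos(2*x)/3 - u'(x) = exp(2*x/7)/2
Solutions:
 u(x) = C1 - 7*exp(2*x/7)/4 - 2*sin(2*x)/3


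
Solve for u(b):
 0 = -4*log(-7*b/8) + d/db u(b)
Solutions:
 u(b) = C1 + 4*b*log(-b) + 4*b*(-3*log(2) - 1 + log(7))


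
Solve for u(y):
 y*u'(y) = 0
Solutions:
 u(y) = C1


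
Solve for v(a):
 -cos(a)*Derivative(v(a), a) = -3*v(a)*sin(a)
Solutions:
 v(a) = C1/cos(a)^3


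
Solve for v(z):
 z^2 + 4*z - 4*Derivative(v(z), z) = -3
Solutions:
 v(z) = C1 + z^3/12 + z^2/2 + 3*z/4


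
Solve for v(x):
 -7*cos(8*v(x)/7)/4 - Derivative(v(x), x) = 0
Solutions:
 7*x/4 - 7*log(sin(8*v(x)/7) - 1)/16 + 7*log(sin(8*v(x)/7) + 1)/16 = C1


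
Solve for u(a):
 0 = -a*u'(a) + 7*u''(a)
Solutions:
 u(a) = C1 + C2*erfi(sqrt(14)*a/14)


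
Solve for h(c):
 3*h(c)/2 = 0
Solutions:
 h(c) = 0


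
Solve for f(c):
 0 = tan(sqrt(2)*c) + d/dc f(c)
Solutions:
 f(c) = C1 + sqrt(2)*log(cos(sqrt(2)*c))/2


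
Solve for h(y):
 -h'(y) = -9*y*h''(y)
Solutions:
 h(y) = C1 + C2*y^(10/9)


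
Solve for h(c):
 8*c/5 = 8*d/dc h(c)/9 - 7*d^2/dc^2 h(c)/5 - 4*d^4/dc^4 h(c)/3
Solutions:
 h(c) = C1 + C2*exp(-c*(-21*75^(1/3)/(200 + sqrt(55435))^(1/3) + 45^(1/3)*(200 + sqrt(55435))^(1/3))/60)*sin(3^(1/6)*5^(1/3)*c*(7*3^(2/3)*5^(1/3)/(200 + sqrt(55435))^(1/3) + (200 + sqrt(55435))^(1/3))/20) + C3*exp(-c*(-21*75^(1/3)/(200 + sqrt(55435))^(1/3) + 45^(1/3)*(200 + sqrt(55435))^(1/3))/60)*cos(3^(1/6)*5^(1/3)*c*(7*3^(2/3)*5^(1/3)/(200 + sqrt(55435))^(1/3) + (200 + sqrt(55435))^(1/3))/20) + C4*exp(c*(-21*75^(1/3)/(200 + sqrt(55435))^(1/3) + 45^(1/3)*(200 + sqrt(55435))^(1/3))/30) + 9*c^2/10 + 567*c/200


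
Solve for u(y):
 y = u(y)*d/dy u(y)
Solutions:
 u(y) = -sqrt(C1 + y^2)
 u(y) = sqrt(C1 + y^2)


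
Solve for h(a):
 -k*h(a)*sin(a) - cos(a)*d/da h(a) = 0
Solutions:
 h(a) = C1*exp(k*log(cos(a)))


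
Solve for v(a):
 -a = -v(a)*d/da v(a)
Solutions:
 v(a) = -sqrt(C1 + a^2)
 v(a) = sqrt(C1 + a^2)


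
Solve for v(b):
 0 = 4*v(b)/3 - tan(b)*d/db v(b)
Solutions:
 v(b) = C1*sin(b)^(4/3)


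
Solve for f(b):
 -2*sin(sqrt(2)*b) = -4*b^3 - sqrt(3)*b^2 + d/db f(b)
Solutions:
 f(b) = C1 + b^4 + sqrt(3)*b^3/3 + sqrt(2)*cos(sqrt(2)*b)


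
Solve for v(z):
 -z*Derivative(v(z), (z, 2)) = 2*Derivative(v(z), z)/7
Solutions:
 v(z) = C1 + C2*z^(5/7)


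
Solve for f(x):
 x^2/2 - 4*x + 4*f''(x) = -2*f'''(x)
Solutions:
 f(x) = C1 + C2*x + C3*exp(-2*x) - x^4/96 + 3*x^3/16 - 9*x^2/32


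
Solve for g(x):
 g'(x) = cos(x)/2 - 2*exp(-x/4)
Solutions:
 g(x) = C1 + sin(x)/2 + 8*exp(-x/4)


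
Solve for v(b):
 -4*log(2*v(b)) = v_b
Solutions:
 Integral(1/(log(_y) + log(2)), (_y, v(b)))/4 = C1 - b


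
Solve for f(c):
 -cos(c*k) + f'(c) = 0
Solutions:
 f(c) = C1 + sin(c*k)/k


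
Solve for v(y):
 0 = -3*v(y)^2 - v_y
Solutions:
 v(y) = 1/(C1 + 3*y)


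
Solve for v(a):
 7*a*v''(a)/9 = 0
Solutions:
 v(a) = C1 + C2*a


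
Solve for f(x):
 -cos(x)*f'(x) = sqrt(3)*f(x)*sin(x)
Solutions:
 f(x) = C1*cos(x)^(sqrt(3))


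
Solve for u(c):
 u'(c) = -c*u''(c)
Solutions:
 u(c) = C1 + C2*log(c)


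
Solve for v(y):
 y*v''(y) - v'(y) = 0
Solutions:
 v(y) = C1 + C2*y^2


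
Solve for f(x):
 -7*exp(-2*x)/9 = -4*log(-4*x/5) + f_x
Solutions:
 f(x) = C1 + 4*x*log(-x) + 4*x*(-log(5) - 1 + 2*log(2)) + 7*exp(-2*x)/18


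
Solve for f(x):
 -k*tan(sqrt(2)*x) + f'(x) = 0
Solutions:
 f(x) = C1 - sqrt(2)*k*log(cos(sqrt(2)*x))/2


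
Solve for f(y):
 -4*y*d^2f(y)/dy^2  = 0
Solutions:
 f(y) = C1 + C2*y


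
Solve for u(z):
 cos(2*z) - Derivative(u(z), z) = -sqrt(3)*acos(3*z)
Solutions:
 u(z) = C1 + sqrt(3)*(z*acos(3*z) - sqrt(1 - 9*z^2)/3) + sin(2*z)/2


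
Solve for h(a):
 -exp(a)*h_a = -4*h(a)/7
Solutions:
 h(a) = C1*exp(-4*exp(-a)/7)


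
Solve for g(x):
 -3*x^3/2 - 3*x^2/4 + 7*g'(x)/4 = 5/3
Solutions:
 g(x) = C1 + 3*x^4/14 + x^3/7 + 20*x/21


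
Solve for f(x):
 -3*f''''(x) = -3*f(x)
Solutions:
 f(x) = C1*exp(-x) + C2*exp(x) + C3*sin(x) + C4*cos(x)


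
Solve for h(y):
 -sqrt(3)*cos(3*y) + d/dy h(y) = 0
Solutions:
 h(y) = C1 + sqrt(3)*sin(3*y)/3


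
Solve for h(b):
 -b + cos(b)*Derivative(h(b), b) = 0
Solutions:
 h(b) = C1 + Integral(b/cos(b), b)


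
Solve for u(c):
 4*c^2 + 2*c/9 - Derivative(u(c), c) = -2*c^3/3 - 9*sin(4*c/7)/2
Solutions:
 u(c) = C1 + c^4/6 + 4*c^3/3 + c^2/9 - 63*cos(4*c/7)/8


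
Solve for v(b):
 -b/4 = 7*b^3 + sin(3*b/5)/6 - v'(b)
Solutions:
 v(b) = C1 + 7*b^4/4 + b^2/8 - 5*cos(3*b/5)/18


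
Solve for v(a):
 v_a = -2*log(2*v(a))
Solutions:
 Integral(1/(log(_y) + log(2)), (_y, v(a)))/2 = C1 - a


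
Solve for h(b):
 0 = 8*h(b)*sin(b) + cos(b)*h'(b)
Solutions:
 h(b) = C1*cos(b)^8


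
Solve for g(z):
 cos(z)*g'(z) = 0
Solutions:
 g(z) = C1


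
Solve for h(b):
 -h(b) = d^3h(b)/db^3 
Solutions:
 h(b) = C3*exp(-b) + (C1*sin(sqrt(3)*b/2) + C2*cos(sqrt(3)*b/2))*exp(b/2)


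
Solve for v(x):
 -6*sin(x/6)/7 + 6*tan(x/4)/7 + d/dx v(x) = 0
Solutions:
 v(x) = C1 + 24*log(cos(x/4))/7 - 36*cos(x/6)/7


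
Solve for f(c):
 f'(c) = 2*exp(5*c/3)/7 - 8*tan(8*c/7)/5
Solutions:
 f(c) = C1 + 6*exp(5*c/3)/35 + 7*log(cos(8*c/7))/5


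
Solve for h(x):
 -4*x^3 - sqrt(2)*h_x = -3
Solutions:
 h(x) = C1 - sqrt(2)*x^4/2 + 3*sqrt(2)*x/2


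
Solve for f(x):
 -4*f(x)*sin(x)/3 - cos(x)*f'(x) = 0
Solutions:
 f(x) = C1*cos(x)^(4/3)


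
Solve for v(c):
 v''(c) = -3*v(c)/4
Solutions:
 v(c) = C1*sin(sqrt(3)*c/2) + C2*cos(sqrt(3)*c/2)


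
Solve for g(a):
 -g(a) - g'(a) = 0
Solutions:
 g(a) = C1*exp(-a)


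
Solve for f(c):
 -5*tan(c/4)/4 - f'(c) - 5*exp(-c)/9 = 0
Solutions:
 f(c) = C1 - 5*log(tan(c/4)^2 + 1)/2 + 5*exp(-c)/9


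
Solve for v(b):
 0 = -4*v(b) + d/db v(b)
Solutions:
 v(b) = C1*exp(4*b)


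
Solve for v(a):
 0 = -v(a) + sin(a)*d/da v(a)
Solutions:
 v(a) = C1*sqrt(cos(a) - 1)/sqrt(cos(a) + 1)


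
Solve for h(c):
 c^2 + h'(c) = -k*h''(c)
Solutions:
 h(c) = C1 + C2*exp(-c/k) - c^3/3 + c^2*k - 2*c*k^2


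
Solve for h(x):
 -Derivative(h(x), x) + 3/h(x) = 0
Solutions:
 h(x) = -sqrt(C1 + 6*x)
 h(x) = sqrt(C1 + 6*x)


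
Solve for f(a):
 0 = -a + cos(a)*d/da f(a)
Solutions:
 f(a) = C1 + Integral(a/cos(a), a)


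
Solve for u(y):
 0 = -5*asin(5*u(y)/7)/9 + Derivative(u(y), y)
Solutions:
 Integral(1/asin(5*_y/7), (_y, u(y))) = C1 + 5*y/9


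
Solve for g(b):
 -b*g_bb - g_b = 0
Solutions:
 g(b) = C1 + C2*log(b)


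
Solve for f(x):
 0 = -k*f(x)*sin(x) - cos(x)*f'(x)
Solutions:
 f(x) = C1*exp(k*log(cos(x)))


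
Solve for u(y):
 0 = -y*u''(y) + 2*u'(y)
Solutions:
 u(y) = C1 + C2*y^3


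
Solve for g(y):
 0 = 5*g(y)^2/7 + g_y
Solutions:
 g(y) = 7/(C1 + 5*y)


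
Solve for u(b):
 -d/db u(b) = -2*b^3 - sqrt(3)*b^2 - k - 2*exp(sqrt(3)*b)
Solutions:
 u(b) = C1 + b^4/2 + sqrt(3)*b^3/3 + b*k + 2*sqrt(3)*exp(sqrt(3)*b)/3


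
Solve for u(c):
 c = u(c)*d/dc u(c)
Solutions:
 u(c) = -sqrt(C1 + c^2)
 u(c) = sqrt(C1 + c^2)


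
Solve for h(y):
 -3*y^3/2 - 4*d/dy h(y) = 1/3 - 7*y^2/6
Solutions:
 h(y) = C1 - 3*y^4/32 + 7*y^3/72 - y/12


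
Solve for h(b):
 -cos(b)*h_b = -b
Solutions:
 h(b) = C1 + Integral(b/cos(b), b)


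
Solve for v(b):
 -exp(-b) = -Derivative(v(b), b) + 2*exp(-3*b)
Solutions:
 v(b) = C1 - exp(-b) - 2*exp(-3*b)/3


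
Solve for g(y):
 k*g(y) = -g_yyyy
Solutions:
 g(y) = C1*exp(-y*(-k)^(1/4)) + C2*exp(y*(-k)^(1/4)) + C3*exp(-I*y*(-k)^(1/4)) + C4*exp(I*y*(-k)^(1/4))


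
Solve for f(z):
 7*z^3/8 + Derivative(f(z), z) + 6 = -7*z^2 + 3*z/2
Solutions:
 f(z) = C1 - 7*z^4/32 - 7*z^3/3 + 3*z^2/4 - 6*z


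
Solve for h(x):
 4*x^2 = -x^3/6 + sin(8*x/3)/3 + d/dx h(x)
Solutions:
 h(x) = C1 + x^4/24 + 4*x^3/3 + cos(8*x/3)/8


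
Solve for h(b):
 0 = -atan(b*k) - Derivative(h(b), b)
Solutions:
 h(b) = C1 - Piecewise((b*atan(b*k) - log(b^2*k^2 + 1)/(2*k), Ne(k, 0)), (0, True))


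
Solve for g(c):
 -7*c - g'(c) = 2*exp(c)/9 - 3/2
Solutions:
 g(c) = C1 - 7*c^2/2 + 3*c/2 - 2*exp(c)/9


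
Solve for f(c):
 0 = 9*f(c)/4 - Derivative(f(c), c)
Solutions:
 f(c) = C1*exp(9*c/4)


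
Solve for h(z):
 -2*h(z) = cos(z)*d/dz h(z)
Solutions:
 h(z) = C1*(sin(z) - 1)/(sin(z) + 1)


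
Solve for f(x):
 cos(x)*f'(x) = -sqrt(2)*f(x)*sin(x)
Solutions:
 f(x) = C1*cos(x)^(sqrt(2))


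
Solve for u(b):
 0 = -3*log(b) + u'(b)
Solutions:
 u(b) = C1 + 3*b*log(b) - 3*b


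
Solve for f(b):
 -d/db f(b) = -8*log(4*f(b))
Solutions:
 -Integral(1/(log(_y) + 2*log(2)), (_y, f(b)))/8 = C1 - b


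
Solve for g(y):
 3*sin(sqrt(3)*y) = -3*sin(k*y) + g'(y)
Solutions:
 g(y) = C1 - sqrt(3)*cos(sqrt(3)*y) - 3*cos(k*y)/k


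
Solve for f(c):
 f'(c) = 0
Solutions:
 f(c) = C1


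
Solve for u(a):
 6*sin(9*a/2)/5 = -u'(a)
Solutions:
 u(a) = C1 + 4*cos(9*a/2)/15


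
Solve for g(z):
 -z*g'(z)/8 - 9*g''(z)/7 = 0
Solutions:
 g(z) = C1 + C2*erf(sqrt(7)*z/12)


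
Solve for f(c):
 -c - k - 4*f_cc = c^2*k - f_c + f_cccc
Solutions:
 f(c) = C1 + C2*exp(-c*(-8*18^(1/3)/(9 + sqrt(849))^(1/3) + 12^(1/3)*(9 + sqrt(849))^(1/3))/12)*sin(2^(1/3)*3^(1/6)*c*(2/(9 + sqrt(849))^(1/3) + 2^(1/3)*3^(2/3)*(9 + sqrt(849))^(1/3)/12)) + C3*exp(-c*(-8*18^(1/3)/(9 + sqrt(849))^(1/3) + 12^(1/3)*(9 + sqrt(849))^(1/3))/12)*cos(2^(1/3)*3^(1/6)*c*(2/(9 + sqrt(849))^(1/3) + 2^(1/3)*3^(2/3)*(9 + sqrt(849))^(1/3)/12)) + C4*exp(c*(-8*18^(1/3)/(9 + sqrt(849))^(1/3) + 12^(1/3)*(9 + sqrt(849))^(1/3))/6) + c^3*k/3 + 4*c^2*k + c^2/2 + 33*c*k + 4*c


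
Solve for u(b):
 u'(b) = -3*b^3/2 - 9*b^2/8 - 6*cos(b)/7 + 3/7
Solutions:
 u(b) = C1 - 3*b^4/8 - 3*b^3/8 + 3*b/7 - 6*sin(b)/7


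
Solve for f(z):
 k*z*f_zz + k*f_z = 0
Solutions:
 f(z) = C1 + C2*log(z)


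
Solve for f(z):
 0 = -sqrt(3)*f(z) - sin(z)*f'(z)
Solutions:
 f(z) = C1*(cos(z) + 1)^(sqrt(3)/2)/(cos(z) - 1)^(sqrt(3)/2)


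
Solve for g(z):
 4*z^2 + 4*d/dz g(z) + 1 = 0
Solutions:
 g(z) = C1 - z^3/3 - z/4


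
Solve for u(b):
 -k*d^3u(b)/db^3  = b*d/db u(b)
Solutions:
 u(b) = C1 + Integral(C2*airyai(b*(-1/k)^(1/3)) + C3*airybi(b*(-1/k)^(1/3)), b)


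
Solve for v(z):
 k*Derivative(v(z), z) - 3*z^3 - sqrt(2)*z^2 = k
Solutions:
 v(z) = C1 + z + 3*z^4/(4*k) + sqrt(2)*z^3/(3*k)


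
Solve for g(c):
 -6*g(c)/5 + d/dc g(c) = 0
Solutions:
 g(c) = C1*exp(6*c/5)


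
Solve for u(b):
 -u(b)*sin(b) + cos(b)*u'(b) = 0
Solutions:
 u(b) = C1/cos(b)


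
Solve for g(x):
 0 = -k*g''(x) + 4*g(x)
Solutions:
 g(x) = C1*exp(-2*x*sqrt(1/k)) + C2*exp(2*x*sqrt(1/k))


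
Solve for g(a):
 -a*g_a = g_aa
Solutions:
 g(a) = C1 + C2*erf(sqrt(2)*a/2)


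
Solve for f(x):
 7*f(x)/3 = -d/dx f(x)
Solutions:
 f(x) = C1*exp(-7*x/3)


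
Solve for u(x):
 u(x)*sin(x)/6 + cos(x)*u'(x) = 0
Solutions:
 u(x) = C1*cos(x)^(1/6)


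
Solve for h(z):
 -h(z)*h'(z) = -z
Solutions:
 h(z) = -sqrt(C1 + z^2)
 h(z) = sqrt(C1 + z^2)


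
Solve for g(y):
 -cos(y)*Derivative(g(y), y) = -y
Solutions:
 g(y) = C1 + Integral(y/cos(y), y)


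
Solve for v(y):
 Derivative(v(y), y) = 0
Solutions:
 v(y) = C1


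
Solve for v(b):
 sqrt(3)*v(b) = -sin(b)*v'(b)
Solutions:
 v(b) = C1*(cos(b) + 1)^(sqrt(3)/2)/(cos(b) - 1)^(sqrt(3)/2)


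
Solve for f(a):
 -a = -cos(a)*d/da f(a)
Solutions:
 f(a) = C1 + Integral(a/cos(a), a)


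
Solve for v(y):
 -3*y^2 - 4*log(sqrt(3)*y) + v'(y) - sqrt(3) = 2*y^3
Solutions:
 v(y) = C1 + y^4/2 + y^3 + 4*y*log(y) - 4*y + sqrt(3)*y + y*log(9)


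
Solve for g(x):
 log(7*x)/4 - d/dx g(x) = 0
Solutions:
 g(x) = C1 + x*log(x)/4 - x/4 + x*log(7)/4


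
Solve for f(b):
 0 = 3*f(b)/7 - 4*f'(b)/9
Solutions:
 f(b) = C1*exp(27*b/28)


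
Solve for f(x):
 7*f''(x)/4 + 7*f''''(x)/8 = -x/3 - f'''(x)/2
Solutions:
 f(x) = C1 + C2*x - 2*x^3/63 + 4*x^2/147 + (C3*sin(sqrt(94)*x/7) + C4*cos(sqrt(94)*x/7))*exp(-2*x/7)


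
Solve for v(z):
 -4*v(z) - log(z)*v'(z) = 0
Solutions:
 v(z) = C1*exp(-4*li(z))


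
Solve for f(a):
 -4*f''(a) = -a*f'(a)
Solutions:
 f(a) = C1 + C2*erfi(sqrt(2)*a/4)


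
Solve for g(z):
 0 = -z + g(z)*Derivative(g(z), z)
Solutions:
 g(z) = -sqrt(C1 + z^2)
 g(z) = sqrt(C1 + z^2)


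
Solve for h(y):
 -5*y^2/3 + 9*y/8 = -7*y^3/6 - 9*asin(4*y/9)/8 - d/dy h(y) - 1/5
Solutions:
 h(y) = C1 - 7*y^4/24 + 5*y^3/9 - 9*y^2/16 - 9*y*asin(4*y/9)/8 - y/5 - 9*sqrt(81 - 16*y^2)/32


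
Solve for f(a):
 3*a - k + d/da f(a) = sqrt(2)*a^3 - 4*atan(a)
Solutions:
 f(a) = C1 + sqrt(2)*a^4/4 - 3*a^2/2 + a*k - 4*a*atan(a) + 2*log(a^2 + 1)


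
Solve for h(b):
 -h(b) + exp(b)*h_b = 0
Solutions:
 h(b) = C1*exp(-exp(-b))


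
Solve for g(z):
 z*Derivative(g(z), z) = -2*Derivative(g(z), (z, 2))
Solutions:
 g(z) = C1 + C2*erf(z/2)


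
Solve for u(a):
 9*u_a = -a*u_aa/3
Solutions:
 u(a) = C1 + C2/a^26


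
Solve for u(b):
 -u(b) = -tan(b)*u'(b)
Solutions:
 u(b) = C1*sin(b)


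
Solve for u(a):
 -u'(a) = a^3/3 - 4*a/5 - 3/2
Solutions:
 u(a) = C1 - a^4/12 + 2*a^2/5 + 3*a/2


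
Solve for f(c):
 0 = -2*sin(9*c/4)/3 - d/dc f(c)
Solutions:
 f(c) = C1 + 8*cos(9*c/4)/27


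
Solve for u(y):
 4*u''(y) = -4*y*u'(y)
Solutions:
 u(y) = C1 + C2*erf(sqrt(2)*y/2)


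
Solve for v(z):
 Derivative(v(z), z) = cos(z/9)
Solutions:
 v(z) = C1 + 9*sin(z/9)


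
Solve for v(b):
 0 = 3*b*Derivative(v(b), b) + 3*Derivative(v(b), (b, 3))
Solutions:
 v(b) = C1 + Integral(C2*airyai(-b) + C3*airybi(-b), b)


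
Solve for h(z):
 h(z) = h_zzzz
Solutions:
 h(z) = C1*exp(-z) + C2*exp(z) + C3*sin(z) + C4*cos(z)


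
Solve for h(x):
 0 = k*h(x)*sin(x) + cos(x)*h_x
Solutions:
 h(x) = C1*exp(k*log(cos(x)))


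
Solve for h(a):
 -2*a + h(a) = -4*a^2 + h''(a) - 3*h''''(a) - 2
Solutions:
 h(a) = -4*a^2 + 2*a + (C1*sin(3^(3/4)*a*sin(atan(sqrt(11))/2)/3) + C2*cos(3^(3/4)*a*sin(atan(sqrt(11))/2)/3))*exp(-3^(3/4)*a*cos(atan(sqrt(11))/2)/3) + (C3*sin(3^(3/4)*a*sin(atan(sqrt(11))/2)/3) + C4*cos(3^(3/4)*a*sin(atan(sqrt(11))/2)/3))*exp(3^(3/4)*a*cos(atan(sqrt(11))/2)/3) - 10


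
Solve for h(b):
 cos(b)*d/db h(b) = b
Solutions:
 h(b) = C1 + Integral(b/cos(b), b)


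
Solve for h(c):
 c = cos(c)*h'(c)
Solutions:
 h(c) = C1 + Integral(c/cos(c), c)


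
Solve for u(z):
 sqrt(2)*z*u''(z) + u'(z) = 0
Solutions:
 u(z) = C1 + C2*z^(1 - sqrt(2)/2)


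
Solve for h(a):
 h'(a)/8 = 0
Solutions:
 h(a) = C1


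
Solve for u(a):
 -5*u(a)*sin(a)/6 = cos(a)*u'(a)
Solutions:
 u(a) = C1*cos(a)^(5/6)


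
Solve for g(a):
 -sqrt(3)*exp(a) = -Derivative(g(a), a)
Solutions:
 g(a) = C1 + sqrt(3)*exp(a)


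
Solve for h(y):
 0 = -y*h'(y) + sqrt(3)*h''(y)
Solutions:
 h(y) = C1 + C2*erfi(sqrt(2)*3^(3/4)*y/6)


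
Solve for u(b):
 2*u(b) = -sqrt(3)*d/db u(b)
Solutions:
 u(b) = C1*exp(-2*sqrt(3)*b/3)


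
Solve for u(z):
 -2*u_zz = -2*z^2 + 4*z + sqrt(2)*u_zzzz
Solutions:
 u(z) = C1 + C2*z + C3*sin(2^(1/4)*z) + C4*cos(2^(1/4)*z) + z^4/12 - z^3/3 - sqrt(2)*z^2/2


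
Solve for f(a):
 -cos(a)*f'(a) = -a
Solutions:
 f(a) = C1 + Integral(a/cos(a), a)


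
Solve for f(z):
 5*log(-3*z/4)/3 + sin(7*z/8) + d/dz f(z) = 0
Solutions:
 f(z) = C1 - 5*z*log(-z)/3 - 2*z*log(3) + z*log(6)/3 + 5*z/3 + 3*z*log(2) + 8*cos(7*z/8)/7


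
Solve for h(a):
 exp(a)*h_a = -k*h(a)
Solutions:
 h(a) = C1*exp(k*exp(-a))


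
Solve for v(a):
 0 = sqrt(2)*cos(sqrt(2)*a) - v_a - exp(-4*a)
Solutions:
 v(a) = C1 + sin(sqrt(2)*a) + exp(-4*a)/4


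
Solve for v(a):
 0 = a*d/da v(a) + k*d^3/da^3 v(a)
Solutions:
 v(a) = C1 + Integral(C2*airyai(a*(-1/k)^(1/3)) + C3*airybi(a*(-1/k)^(1/3)), a)


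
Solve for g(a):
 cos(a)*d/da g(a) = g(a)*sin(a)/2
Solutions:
 g(a) = C1/sqrt(cos(a))


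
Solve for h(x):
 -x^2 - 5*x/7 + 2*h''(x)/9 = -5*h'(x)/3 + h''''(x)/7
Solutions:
 h(x) = C1 + C2*exp(-x*(4*18^(1/3)*7^(2/3)/(sqrt(163353) + 405)^(1/3) + 84^(1/3)*(sqrt(163353) + 405)^(1/3))/36)*sin(3^(1/6)*x*(-28^(1/3)*3^(2/3)*(sqrt(163353) + 405)^(1/3) + 12*2^(1/3)*7^(2/3)/(sqrt(163353) + 405)^(1/3))/36) + C3*exp(-x*(4*18^(1/3)*7^(2/3)/(sqrt(163353) + 405)^(1/3) + 84^(1/3)*(sqrt(163353) + 405)^(1/3))/36)*cos(3^(1/6)*x*(-28^(1/3)*3^(2/3)*(sqrt(163353) + 405)^(1/3) + 12*2^(1/3)*7^(2/3)/(sqrt(163353) + 405)^(1/3))/36) + C4*exp(x*(4*18^(1/3)*7^(2/3)/(sqrt(163353) + 405)^(1/3) + 84^(1/3)*(sqrt(163353) + 405)^(1/3))/18) + x^3/5 + 47*x^2/350 - 94*x/2625


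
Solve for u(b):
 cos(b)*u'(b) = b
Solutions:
 u(b) = C1 + Integral(b/cos(b), b)


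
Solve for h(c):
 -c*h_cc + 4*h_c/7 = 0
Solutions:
 h(c) = C1 + C2*c^(11/7)


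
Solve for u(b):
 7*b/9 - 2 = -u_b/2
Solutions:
 u(b) = C1 - 7*b^2/9 + 4*b


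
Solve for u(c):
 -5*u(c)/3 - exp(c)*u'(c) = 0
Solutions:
 u(c) = C1*exp(5*exp(-c)/3)


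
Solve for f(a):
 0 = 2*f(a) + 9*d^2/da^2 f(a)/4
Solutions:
 f(a) = C1*sin(2*sqrt(2)*a/3) + C2*cos(2*sqrt(2)*a/3)


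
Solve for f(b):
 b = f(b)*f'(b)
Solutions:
 f(b) = -sqrt(C1 + b^2)
 f(b) = sqrt(C1 + b^2)


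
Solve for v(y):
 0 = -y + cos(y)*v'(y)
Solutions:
 v(y) = C1 + Integral(y/cos(y), y)


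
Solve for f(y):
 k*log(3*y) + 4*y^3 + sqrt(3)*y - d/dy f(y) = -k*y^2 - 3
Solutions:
 f(y) = C1 + k*y^3/3 + k*y*log(y) - k*y + k*y*log(3) + y^4 + sqrt(3)*y^2/2 + 3*y


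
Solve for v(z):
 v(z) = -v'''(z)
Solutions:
 v(z) = C3*exp(-z) + (C1*sin(sqrt(3)*z/2) + C2*cos(sqrt(3)*z/2))*exp(z/2)


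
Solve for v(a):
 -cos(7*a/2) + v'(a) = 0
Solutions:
 v(a) = C1 + 2*sin(7*a/2)/7


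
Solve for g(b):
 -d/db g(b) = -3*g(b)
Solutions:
 g(b) = C1*exp(3*b)


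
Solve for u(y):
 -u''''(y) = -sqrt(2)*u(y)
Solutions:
 u(y) = C1*exp(-2^(1/8)*y) + C2*exp(2^(1/8)*y) + C3*sin(2^(1/8)*y) + C4*cos(2^(1/8)*y)


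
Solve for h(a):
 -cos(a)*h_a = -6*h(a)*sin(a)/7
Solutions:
 h(a) = C1/cos(a)^(6/7)


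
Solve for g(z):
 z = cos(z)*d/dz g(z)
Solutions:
 g(z) = C1 + Integral(z/cos(z), z)


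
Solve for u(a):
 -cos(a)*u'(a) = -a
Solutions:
 u(a) = C1 + Integral(a/cos(a), a)


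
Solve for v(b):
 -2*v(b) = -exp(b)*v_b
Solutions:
 v(b) = C1*exp(-2*exp(-b))


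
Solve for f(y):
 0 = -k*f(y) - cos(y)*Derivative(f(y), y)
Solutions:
 f(y) = C1*exp(k*(log(sin(y) - 1) - log(sin(y) + 1))/2)


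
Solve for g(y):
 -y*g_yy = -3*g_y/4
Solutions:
 g(y) = C1 + C2*y^(7/4)


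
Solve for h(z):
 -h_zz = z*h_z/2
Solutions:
 h(z) = C1 + C2*erf(z/2)


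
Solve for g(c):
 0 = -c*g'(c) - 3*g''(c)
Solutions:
 g(c) = C1 + C2*erf(sqrt(6)*c/6)


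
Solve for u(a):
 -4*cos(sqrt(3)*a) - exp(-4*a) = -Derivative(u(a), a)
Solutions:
 u(a) = C1 + 4*sqrt(3)*sin(sqrt(3)*a)/3 - exp(-4*a)/4


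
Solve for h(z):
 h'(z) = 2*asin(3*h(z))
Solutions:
 Integral(1/asin(3*_y), (_y, h(z))) = C1 + 2*z


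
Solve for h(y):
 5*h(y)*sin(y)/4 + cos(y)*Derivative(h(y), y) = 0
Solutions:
 h(y) = C1*cos(y)^(5/4)


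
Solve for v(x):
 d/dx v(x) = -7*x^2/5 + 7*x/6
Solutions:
 v(x) = C1 - 7*x^3/15 + 7*x^2/12


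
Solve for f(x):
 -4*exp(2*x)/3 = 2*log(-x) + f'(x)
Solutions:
 f(x) = C1 - 2*x*log(-x) + 2*x - 2*exp(2*x)/3


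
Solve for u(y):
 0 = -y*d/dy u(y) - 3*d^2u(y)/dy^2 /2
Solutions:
 u(y) = C1 + C2*erf(sqrt(3)*y/3)


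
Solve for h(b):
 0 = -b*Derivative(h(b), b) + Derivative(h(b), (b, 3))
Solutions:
 h(b) = C1 + Integral(C2*airyai(b) + C3*airybi(b), b)


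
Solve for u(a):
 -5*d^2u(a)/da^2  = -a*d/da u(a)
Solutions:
 u(a) = C1 + C2*erfi(sqrt(10)*a/10)


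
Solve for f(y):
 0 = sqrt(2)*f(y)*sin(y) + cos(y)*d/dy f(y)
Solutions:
 f(y) = C1*cos(y)^(sqrt(2))


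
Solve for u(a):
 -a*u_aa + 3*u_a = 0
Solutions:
 u(a) = C1 + C2*a^4


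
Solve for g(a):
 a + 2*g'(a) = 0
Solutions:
 g(a) = C1 - a^2/4


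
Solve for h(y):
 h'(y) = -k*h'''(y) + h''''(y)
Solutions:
 h(y) = C1 + C2*exp(y*(-k^2/(-k^3 + sqrt(-4*k^6 + (2*k^3 + 27)^2)/2 - 27/2)^(1/3) + k - (-k^3 + sqrt(-4*k^6 + (2*k^3 + 27)^2)/2 - 27/2)^(1/3))/3) + C3*exp(y*(-4*k^2/((-1 + sqrt(3)*I)*(-k^3 + sqrt(-4*k^6 + (2*k^3 + 27)^2)/2 - 27/2)^(1/3)) + 2*k + (-k^3 + sqrt(-4*k^6 + (2*k^3 + 27)^2)/2 - 27/2)^(1/3) - sqrt(3)*I*(-k^3 + sqrt(-4*k^6 + (2*k^3 + 27)^2)/2 - 27/2)^(1/3))/6) + C4*exp(y*(4*k^2/((1 + sqrt(3)*I)*(-k^3 + sqrt(-4*k^6 + (2*k^3 + 27)^2)/2 - 27/2)^(1/3)) + 2*k + (-k^3 + sqrt(-4*k^6 + (2*k^3 + 27)^2)/2 - 27/2)^(1/3) + sqrt(3)*I*(-k^3 + sqrt(-4*k^6 + (2*k^3 + 27)^2)/2 - 27/2)^(1/3))/6)


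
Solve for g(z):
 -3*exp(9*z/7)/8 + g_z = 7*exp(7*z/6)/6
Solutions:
 g(z) = C1 + 7*exp(9*z/7)/24 + exp(7*z/6)


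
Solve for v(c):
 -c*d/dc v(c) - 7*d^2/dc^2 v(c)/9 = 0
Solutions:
 v(c) = C1 + C2*erf(3*sqrt(14)*c/14)


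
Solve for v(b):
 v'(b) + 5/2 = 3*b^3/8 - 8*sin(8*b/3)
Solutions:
 v(b) = C1 + 3*b^4/32 - 5*b/2 + 3*cos(8*b/3)


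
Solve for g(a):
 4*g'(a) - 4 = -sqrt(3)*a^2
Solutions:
 g(a) = C1 - sqrt(3)*a^3/12 + a


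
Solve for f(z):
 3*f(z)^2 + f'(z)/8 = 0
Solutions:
 f(z) = 1/(C1 + 24*z)


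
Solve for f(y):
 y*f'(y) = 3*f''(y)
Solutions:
 f(y) = C1 + C2*erfi(sqrt(6)*y/6)


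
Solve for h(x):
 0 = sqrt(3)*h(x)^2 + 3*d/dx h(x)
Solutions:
 h(x) = 3/(C1 + sqrt(3)*x)


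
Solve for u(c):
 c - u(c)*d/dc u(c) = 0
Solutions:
 u(c) = -sqrt(C1 + c^2)
 u(c) = sqrt(C1 + c^2)


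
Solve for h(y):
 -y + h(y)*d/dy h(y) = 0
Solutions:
 h(y) = -sqrt(C1 + y^2)
 h(y) = sqrt(C1 + y^2)


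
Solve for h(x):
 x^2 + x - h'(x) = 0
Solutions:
 h(x) = C1 + x^3/3 + x^2/2


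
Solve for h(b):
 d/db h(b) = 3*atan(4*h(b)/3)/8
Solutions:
 Integral(1/atan(4*_y/3), (_y, h(b))) = C1 + 3*b/8


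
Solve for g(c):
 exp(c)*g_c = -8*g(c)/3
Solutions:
 g(c) = C1*exp(8*exp(-c)/3)


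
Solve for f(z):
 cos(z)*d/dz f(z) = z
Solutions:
 f(z) = C1 + Integral(z/cos(z), z)


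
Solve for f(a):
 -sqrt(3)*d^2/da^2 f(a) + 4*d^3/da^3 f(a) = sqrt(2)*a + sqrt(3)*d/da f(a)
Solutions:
 f(a) = C1 + C2*exp(a*(sqrt(3) + sqrt(3 + 16*sqrt(3)))/8) + C3*exp(a*(-sqrt(3 + 16*sqrt(3)) + sqrt(3))/8) - sqrt(6)*a^2/6 + sqrt(6)*a/3


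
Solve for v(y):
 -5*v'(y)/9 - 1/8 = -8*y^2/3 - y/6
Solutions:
 v(y) = C1 + 8*y^3/5 + 3*y^2/20 - 9*y/40


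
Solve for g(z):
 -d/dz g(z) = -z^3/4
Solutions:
 g(z) = C1 + z^4/16


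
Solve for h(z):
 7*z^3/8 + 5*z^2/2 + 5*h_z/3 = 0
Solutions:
 h(z) = C1 - 21*z^4/160 - z^3/2


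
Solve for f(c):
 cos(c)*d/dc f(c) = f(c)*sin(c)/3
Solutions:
 f(c) = C1/cos(c)^(1/3)


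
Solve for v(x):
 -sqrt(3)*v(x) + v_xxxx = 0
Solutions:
 v(x) = C1*exp(-3^(1/8)*x) + C2*exp(3^(1/8)*x) + C3*sin(3^(1/8)*x) + C4*cos(3^(1/8)*x)


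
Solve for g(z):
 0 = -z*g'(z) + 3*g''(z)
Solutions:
 g(z) = C1 + C2*erfi(sqrt(6)*z/6)


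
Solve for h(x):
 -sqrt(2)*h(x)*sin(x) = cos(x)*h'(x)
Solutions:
 h(x) = C1*cos(x)^(sqrt(2))


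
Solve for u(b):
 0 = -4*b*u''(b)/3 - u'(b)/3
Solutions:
 u(b) = C1 + C2*b^(3/4)


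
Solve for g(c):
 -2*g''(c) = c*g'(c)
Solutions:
 g(c) = C1 + C2*erf(c/2)


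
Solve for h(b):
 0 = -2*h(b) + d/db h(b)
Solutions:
 h(b) = C1*exp(2*b)


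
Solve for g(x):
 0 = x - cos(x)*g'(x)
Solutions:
 g(x) = C1 + Integral(x/cos(x), x)


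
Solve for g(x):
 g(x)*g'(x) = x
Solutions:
 g(x) = -sqrt(C1 + x^2)
 g(x) = sqrt(C1 + x^2)


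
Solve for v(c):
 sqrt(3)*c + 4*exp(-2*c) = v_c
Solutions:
 v(c) = C1 + sqrt(3)*c^2/2 - 2*exp(-2*c)


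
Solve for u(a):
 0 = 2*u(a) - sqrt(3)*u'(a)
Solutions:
 u(a) = C1*exp(2*sqrt(3)*a/3)


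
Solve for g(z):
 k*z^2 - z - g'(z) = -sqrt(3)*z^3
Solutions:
 g(z) = C1 + k*z^3/3 + sqrt(3)*z^4/4 - z^2/2


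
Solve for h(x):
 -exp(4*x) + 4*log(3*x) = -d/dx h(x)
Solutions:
 h(x) = C1 - 4*x*log(x) + 4*x*(1 - log(3)) + exp(4*x)/4


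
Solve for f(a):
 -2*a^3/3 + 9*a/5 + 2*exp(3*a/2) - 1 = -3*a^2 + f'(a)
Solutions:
 f(a) = C1 - a^4/6 + a^3 + 9*a^2/10 - a + 4*exp(3*a/2)/3


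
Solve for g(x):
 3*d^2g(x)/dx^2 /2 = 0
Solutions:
 g(x) = C1 + C2*x


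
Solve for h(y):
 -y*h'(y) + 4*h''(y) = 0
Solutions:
 h(y) = C1 + C2*erfi(sqrt(2)*y/4)


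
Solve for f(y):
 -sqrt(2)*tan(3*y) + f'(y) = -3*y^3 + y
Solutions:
 f(y) = C1 - 3*y^4/4 + y^2/2 - sqrt(2)*log(cos(3*y))/3


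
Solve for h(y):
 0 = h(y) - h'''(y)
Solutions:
 h(y) = C3*exp(y) + (C1*sin(sqrt(3)*y/2) + C2*cos(sqrt(3)*y/2))*exp(-y/2)


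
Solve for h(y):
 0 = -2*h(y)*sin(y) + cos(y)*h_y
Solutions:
 h(y) = C1/cos(y)^2


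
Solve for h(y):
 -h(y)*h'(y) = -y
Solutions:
 h(y) = -sqrt(C1 + y^2)
 h(y) = sqrt(C1 + y^2)


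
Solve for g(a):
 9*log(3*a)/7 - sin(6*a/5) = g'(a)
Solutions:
 g(a) = C1 + 9*a*log(a)/7 - 9*a/7 + 9*a*log(3)/7 + 5*cos(6*a/5)/6


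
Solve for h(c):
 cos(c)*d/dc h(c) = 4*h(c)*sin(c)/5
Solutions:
 h(c) = C1/cos(c)^(4/5)


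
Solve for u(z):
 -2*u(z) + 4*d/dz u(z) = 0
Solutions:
 u(z) = C1*exp(z/2)


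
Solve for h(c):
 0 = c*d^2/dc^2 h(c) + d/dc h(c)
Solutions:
 h(c) = C1 + C2*log(c)


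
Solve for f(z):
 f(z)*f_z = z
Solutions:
 f(z) = -sqrt(C1 + z^2)
 f(z) = sqrt(C1 + z^2)


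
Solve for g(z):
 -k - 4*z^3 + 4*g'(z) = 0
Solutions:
 g(z) = C1 + k*z/4 + z^4/4


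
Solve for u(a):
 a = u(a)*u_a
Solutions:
 u(a) = -sqrt(C1 + a^2)
 u(a) = sqrt(C1 + a^2)


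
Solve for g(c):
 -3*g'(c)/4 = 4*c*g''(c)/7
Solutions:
 g(c) = C1 + C2/c^(5/16)


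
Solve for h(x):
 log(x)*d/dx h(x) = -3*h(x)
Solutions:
 h(x) = C1*exp(-3*li(x))


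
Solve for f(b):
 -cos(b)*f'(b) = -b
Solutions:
 f(b) = C1 + Integral(b/cos(b), b)


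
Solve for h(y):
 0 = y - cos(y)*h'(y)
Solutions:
 h(y) = C1 + Integral(y/cos(y), y)


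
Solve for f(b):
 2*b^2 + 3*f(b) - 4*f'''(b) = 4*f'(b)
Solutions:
 f(b) = C1*exp(3^(1/3)*b*(-(27 + sqrt(921))^(1/3) + 4*3^(1/3)/(27 + sqrt(921))^(1/3))/12)*sin(3^(1/6)*b*((27 + sqrt(921))^(-1/3) + 3^(2/3)*(27 + sqrt(921))^(1/3)/12)) + C2*exp(3^(1/3)*b*(-(27 + sqrt(921))^(1/3) + 4*3^(1/3)/(27 + sqrt(921))^(1/3))/12)*cos(3^(1/6)*b*((27 + sqrt(921))^(-1/3) + 3^(2/3)*(27 + sqrt(921))^(1/3)/12)) + C3*exp(-3^(1/3)*b*(-(27 + sqrt(921))^(1/3) + 4*3^(1/3)/(27 + sqrt(921))^(1/3))/6) - 2*b^2/3 - 16*b/9 - 64/27


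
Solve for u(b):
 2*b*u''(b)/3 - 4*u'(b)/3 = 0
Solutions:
 u(b) = C1 + C2*b^3


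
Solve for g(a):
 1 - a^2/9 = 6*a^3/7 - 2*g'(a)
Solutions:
 g(a) = C1 + 3*a^4/28 + a^3/54 - a/2


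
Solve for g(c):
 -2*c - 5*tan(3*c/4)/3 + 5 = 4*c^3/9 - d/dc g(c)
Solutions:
 g(c) = C1 + c^4/9 + c^2 - 5*c - 20*log(cos(3*c/4))/9


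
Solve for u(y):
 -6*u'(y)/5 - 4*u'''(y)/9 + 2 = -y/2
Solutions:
 u(y) = C1 + C2*sin(3*sqrt(30)*y/10) + C3*cos(3*sqrt(30)*y/10) + 5*y^2/24 + 5*y/3


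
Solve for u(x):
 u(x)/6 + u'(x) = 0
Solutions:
 u(x) = C1*exp(-x/6)


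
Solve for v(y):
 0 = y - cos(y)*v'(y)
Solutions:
 v(y) = C1 + Integral(y/cos(y), y)


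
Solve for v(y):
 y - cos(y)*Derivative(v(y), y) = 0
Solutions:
 v(y) = C1 + Integral(y/cos(y), y)


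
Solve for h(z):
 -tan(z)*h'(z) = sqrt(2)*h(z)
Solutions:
 h(z) = C1/sin(z)^(sqrt(2))


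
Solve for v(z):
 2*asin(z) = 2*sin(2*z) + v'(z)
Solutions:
 v(z) = C1 + 2*z*asin(z) + 2*sqrt(1 - z^2) + cos(2*z)


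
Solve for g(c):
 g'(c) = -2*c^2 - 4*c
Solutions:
 g(c) = C1 - 2*c^3/3 - 2*c^2


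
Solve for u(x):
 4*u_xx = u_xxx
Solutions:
 u(x) = C1 + C2*x + C3*exp(4*x)


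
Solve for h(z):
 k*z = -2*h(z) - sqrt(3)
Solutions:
 h(z) = -k*z/2 - sqrt(3)/2


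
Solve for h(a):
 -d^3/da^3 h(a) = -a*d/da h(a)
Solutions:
 h(a) = C1 + Integral(C2*airyai(a) + C3*airybi(a), a)


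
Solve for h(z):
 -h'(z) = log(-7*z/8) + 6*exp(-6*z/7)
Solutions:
 h(z) = C1 - z*log(-z) + z*(-log(7) + 1 + 3*log(2)) + 7*exp(-6*z/7)


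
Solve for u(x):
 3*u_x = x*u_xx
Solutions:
 u(x) = C1 + C2*x^4


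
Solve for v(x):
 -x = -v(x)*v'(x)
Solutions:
 v(x) = -sqrt(C1 + x^2)
 v(x) = sqrt(C1 + x^2)


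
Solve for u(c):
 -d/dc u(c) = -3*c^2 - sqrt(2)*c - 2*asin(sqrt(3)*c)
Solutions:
 u(c) = C1 + c^3 + sqrt(2)*c^2/2 + 2*c*asin(sqrt(3)*c) + 2*sqrt(3)*sqrt(1 - 3*c^2)/3


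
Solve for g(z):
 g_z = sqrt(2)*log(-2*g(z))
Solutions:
 -sqrt(2)*Integral(1/(log(-_y) + log(2)), (_y, g(z)))/2 = C1 - z


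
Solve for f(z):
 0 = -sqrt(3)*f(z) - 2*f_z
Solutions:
 f(z) = C1*exp(-sqrt(3)*z/2)


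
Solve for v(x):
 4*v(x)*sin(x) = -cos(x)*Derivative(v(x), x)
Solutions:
 v(x) = C1*cos(x)^4


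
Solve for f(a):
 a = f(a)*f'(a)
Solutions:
 f(a) = -sqrt(C1 + a^2)
 f(a) = sqrt(C1 + a^2)


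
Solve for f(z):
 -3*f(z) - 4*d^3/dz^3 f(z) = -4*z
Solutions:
 f(z) = C3*exp(-6^(1/3)*z/2) + 4*z/3 + (C1*sin(2^(1/3)*3^(5/6)*z/4) + C2*cos(2^(1/3)*3^(5/6)*z/4))*exp(6^(1/3)*z/4)


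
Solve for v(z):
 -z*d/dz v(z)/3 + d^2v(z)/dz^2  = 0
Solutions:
 v(z) = C1 + C2*erfi(sqrt(6)*z/6)


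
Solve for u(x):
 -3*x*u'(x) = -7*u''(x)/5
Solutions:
 u(x) = C1 + C2*erfi(sqrt(210)*x/14)


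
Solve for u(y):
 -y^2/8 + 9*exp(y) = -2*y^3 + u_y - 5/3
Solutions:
 u(y) = C1 + y^4/2 - y^3/24 + 5*y/3 + 9*exp(y)


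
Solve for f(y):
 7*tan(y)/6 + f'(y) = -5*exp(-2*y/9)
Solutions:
 f(y) = C1 - 7*log(tan(y)^2 + 1)/12 + 45*exp(-2*y/9)/2
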